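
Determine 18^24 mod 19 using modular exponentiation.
Using Fermat: 18^{18} ≡ 1 (mod 19). 24 ≡ 6 (mod 18). So 18^{24} ≡ 18^{6} ≡ 1 (mod 19)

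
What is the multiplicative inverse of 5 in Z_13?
Since 13 is prime, by Fermat 5^(-1) ≡ 5^{11} ≡ 8 mod 13. Verify: 5 × 8 = 40 ≡ 1 mod 13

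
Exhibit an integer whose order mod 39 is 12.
2 has order 12 mod 39 since 2^{12} ≡ 1 (mod 39) and no smaller power works.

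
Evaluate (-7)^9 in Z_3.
Using Fermat: (-7)^{2} ≡ 1 (mod 3). 9 ≡ 1 (mod 2). So (-7)^{9} ≡ (-7)^{1} ≡ 2 (mod 3)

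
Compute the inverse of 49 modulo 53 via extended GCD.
Extended GCD: 49(13) + 53(-12) = 1. So 49^(-1) ≡ 13 (mod 53). Verify: 49 × 13 = 637 ≡ 1 (mod 53)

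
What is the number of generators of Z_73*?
There are φ(73-1) = φ(72) = 24 primitive roots modulo 73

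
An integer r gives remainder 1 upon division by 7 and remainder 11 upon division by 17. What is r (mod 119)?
M = 7 × 17 = 119. M₁ = 17, y₁ ≡ 5 (mod 7). M₂ = 7, y₂ ≡ 5 (mod 17). r = 1×17×5 + 11×7×5 ≡ 113 (mod 119)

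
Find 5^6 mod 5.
By repeated squaring mod 5: 5^{1}≡0, 5^{2}≡0, 5^{4}≡0. Then 5^{6} = 5^{4+2} ≡ 0 × 0 ≡ 0 mod 5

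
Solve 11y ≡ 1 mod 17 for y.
Since 17 is prime, by Fermat 11^(-1) ≡ 11^{15} ≡ 14 mod 17. Verify: 11 × 14 = 154 ≡ 1 mod 17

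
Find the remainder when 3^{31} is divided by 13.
By Fermat: 3^{12} ≡ 1 (mod 13). 31 = 2×12 + 7. So 3^{31} ≡ 3^{7} ≡ 3 (mod 13)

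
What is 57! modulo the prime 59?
(58)! = (57)! × (58) ≡ -1 mod 59. So (57)! ≡ -1 × (58)^(-1) ≡ (-1)×(-1) = 1 mod 59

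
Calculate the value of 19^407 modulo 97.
Using Fermat: 19^{96} ≡ 1 (mod 97). 407 ≡ 23 (mod 96). So 19^{407} ≡ 19^{23} ≡ 42 (mod 97)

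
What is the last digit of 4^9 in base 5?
Using Fermat: 4^{4} ≡ 1 (mod 5). 9 ≡ 1 (mod 4). So 4^{9} ≡ 4^{1} ≡ 4 (mod 5)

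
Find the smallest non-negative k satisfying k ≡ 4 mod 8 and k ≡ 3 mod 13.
M = 8 × 13 = 104. M₁ = 13, y₁ ≡ 5 mod 8. M₂ = 8, y₂ ≡ 5 mod 13. k = 4×13×5 + 3×8×5 ≡ 68 mod 104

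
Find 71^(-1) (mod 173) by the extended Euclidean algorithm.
Extended GCD: 71(39) + 173(-16) = 1. So 71^(-1) ≡ 39 (mod 173). Verify: 71 × 39 = 2769 ≡ 1 (mod 173)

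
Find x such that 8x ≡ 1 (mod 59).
Since 59 is prime, by Fermat 8^(-1) ≡ 8^{57} ≡ 37 (mod 59). Verify: 8 × 37 = 296 ≡ 1 (mod 59)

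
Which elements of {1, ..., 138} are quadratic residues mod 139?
Quadratic residues modulo 139: {1, 4, 5, 6, 7, 9, 11, 13, 16, 20, 24, 25, 28, 29, 30, 31, 34, 35, 36, 37, 38, 41, 42, 44, 45, 46, 47, 49, 51, 52, 54, 55, 57, 63, 64, 65, 66, 67, 69, 71, 77, 78, 79, 80, 81, 83, 86, 89, 91, 96, 99, 100, 106, 107, 112, 113, 116, 117, 118, 120, 121, 122, 124, 125, 127, 129, 131, 136, 137}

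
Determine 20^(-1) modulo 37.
Since 37 is prime, by Fermat 20^(-1) ≡ 20^{35} ≡ 13 (mod 37). Verify: 20 × 13 = 260 ≡ 1 (mod 37)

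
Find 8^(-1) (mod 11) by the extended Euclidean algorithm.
Extended GCD: 8(-4) + 11(3) = 1. So 8^(-1) ≡ -4 ≡ 7 (mod 11). Verify: 8 × 7 = 56 ≡ 1 (mod 11)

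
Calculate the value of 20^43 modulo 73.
By repeated squaring mod 73: 20^{1}≡20, 20^{2}≡35, 20^{4}≡57, 20^{8}≡37, 20^{16}≡55, 20^{32}≡32. Then 20^{43} = 20^{32+8+2+1} ≡ 32 × 37 × 35 × 20 ≡ 31 mod 73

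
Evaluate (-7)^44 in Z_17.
Using Fermat: (-7)^{16} ≡ 1 mod 17. 44 ≡ 12 mod 16. So (-7)^{44} ≡ (-7)^{12} ≡ 13 mod 17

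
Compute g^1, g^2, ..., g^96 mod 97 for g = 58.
58^1, 58^2, ..., 58^{96} mod 97: [58, 66, 45, 88, 60, 85, 80, 81, 42, 11, 56, 47, 10, 95, 78, 62, 7, 18, 74, 24, 34, 32, 13, 75, 82, 3, 77, 4, 38, 70, 83, 61, 46, 49, 29, 33, 71, 44, 30, 91, 40, 89, 21, 54, 28, 72, 5, 96, 39, 31, 52, 9, 37, 12, 17, 16, 55, 86, 41, 50, 87, 2, 19, 35, 90, 79, 23, 73, 63, 65, 84, 22, 15, 94, 20, 93, 59, 27, 14, 36, 51, 48, 68, 64, 26, 53, 67, 6, 57, 8, 76, 43, 69, 25, 92, 1]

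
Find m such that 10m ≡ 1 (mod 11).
Since 11 is prime, by Fermat 10^(-1) ≡ 10^{9} ≡ 10 (mod 11). Verify: 10 × 10 = 100 ≡ 1 (mod 11)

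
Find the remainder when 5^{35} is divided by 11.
By Fermat: 5^{10} ≡ 1 (mod 11). 35 = 3×10 + 5. So 5^{35} ≡ 5^{5} ≡ 1 (mod 11)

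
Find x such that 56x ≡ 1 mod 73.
Since 73 is prime, by Fermat 56^(-1) ≡ 56^{71} ≡ 30 mod 73. Verify: 56 × 30 = 1680 ≡ 1 mod 73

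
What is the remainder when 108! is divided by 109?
By Wilson's theorem, (108)! ≡ -1 ≡ 108 mod 109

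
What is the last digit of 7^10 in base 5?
Using Fermat: 7^{4} ≡ 1 (mod 5). 10 ≡ 2 (mod 4). So 7^{10} ≡ 7^{2} ≡ 4 (mod 5)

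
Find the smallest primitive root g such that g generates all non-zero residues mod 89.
g = 3. For each prime q|88: 3^{44}≡88, 3^{8}≡64, none ≡ 1, so ord_89(3) = 88 and 3 is a primitive root.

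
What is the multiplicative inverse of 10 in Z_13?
Since 13 is prime, by Fermat 10^(-1) ≡ 10^{11} ≡ 4 (mod 13). Verify: 10 × 4 = 40 ≡ 1 (mod 13)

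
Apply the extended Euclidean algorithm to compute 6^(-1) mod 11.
Extended GCD: 6(2) + 11(-1) = 1. So 6^(-1) ≡ 2 mod 11. Verify: 6 × 2 = 12 ≡ 1 mod 11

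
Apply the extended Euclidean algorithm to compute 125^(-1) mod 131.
Extended GCD: 125(-22) + 131(21) = 1. So 125^(-1) ≡ -22 ≡ 109 (mod 131). Verify: 125 × 109 = 13625 ≡ 1 (mod 131)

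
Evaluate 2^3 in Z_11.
2^{3} = 8 ≡ 8 mod 11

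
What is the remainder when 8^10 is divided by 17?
By repeated squaring mod 17: 8^{1}≡8, 8^{2}≡13, 8^{4}≡16, 8^{8}≡1. Then 8^{10} = 8^{8+2} ≡ 1 × 13 ≡ 13 mod 17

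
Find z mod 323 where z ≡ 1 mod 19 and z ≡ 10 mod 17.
M = 19 × 17 = 323. M₁ = 17, y₁ ≡ 9 mod 19. M₂ = 19, y₂ ≡ 9 mod 17. z = 1×17×9 + 10×19×9 ≡ 248 mod 323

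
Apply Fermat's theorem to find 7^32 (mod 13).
By Fermat: 7^{12} ≡ 1 (mod 13). 32 = 2×12 + 8. So 7^{32} ≡ 7^{8} ≡ 3 (mod 13)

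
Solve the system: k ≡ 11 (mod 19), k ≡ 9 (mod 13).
M = 19 × 13 = 247. M₁ = 13, y₁ ≡ 3 (mod 19). M₂ = 19, y₂ ≡ 11 (mod 13). k = 11×13×3 + 9×19×11 ≡ 87 (mod 247)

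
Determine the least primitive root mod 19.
g = 2. For each prime q|18: 2^{9}≡18, 2^{6}≡7, none ≡ 1, so ord_19(2) = 18 and 2 is a primitive root.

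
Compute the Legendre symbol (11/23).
(11/23) = 11^{11} mod 23 = -1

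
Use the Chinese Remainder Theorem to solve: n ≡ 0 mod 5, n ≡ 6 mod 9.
M = 5 × 9 = 45. M₁ = 9, y₁ ≡ 4 mod 5. M₂ = 5, y₂ ≡ 2 mod 9. n = 0×9×4 + 6×5×2 ≡ 15 mod 45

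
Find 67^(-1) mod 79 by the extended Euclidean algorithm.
Extended GCD: 67(-33) + 79(28) = 1. So 67^(-1) ≡ -33 ≡ 46 mod 79. Verify: 67 × 46 = 3082 ≡ 1 mod 79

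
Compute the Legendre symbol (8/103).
(8/103) = 8^{51} mod 103 = 1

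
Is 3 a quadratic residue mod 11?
By Euler's criterion: 3^{5} ≡ 1 (mod 11). Since this equals 1, 3 is a QR.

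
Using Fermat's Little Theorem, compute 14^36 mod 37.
By Fermat's Little Theorem, 14^{36} ≡ 1 mod 37 since 37 is prime and gcd(14, 37) = 1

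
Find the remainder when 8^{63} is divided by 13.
By Fermat: 8^{12} ≡ 1 (mod 13). 63 = 5×12 + 3. So 8^{63} ≡ 8^{3} ≡ 5 (mod 13)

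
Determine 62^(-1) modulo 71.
Since 71 is prime, by Fermat 62^(-1) ≡ 62^{69} ≡ 63 (mod 71). Verify: 62 × 63 = 3906 ≡ 1 (mod 71)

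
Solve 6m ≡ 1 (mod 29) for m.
Since 29 is prime, by Fermat 6^(-1) ≡ 6^{27} ≡ 5 (mod 29). Verify: 6 × 5 = 30 ≡ 1 (mod 29)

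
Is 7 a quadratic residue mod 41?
By Euler's criterion: 7^{20} ≡ 40 mod 41. Since this equals -1 (≡ 40), 7 is not a QR.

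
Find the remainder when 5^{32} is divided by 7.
By Fermat: 5^{6} ≡ 1 (mod 7). 32 = 5×6 + 2. So 5^{32} ≡ 5^{2} ≡ 4 (mod 7)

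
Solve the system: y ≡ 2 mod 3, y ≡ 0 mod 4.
M = 3 × 4 = 12. M₁ = 4, y₁ ≡ 1 mod 3. M₂ = 3, y₂ ≡ 3 mod 4. y = 2×4×1 + 0×3×3 ≡ 8 mod 12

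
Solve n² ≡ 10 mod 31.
The square roots of 10 mod 31 are 14 and 17. Verify: 14² = 196 ≡ 10 mod 31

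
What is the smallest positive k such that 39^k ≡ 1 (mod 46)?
Powers of 39 mod 46: 39^1≡39, 39^2≡3, 39^3≡25, 39^4≡9, 39^5≡29, 39^6≡27, 39^7≡41, 39^8≡35, 39^9≡31, 39^10≡13, 39^11≡1. So the order of 39 is 11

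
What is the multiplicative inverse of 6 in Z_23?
Since 23 is prime, by Fermat 6^(-1) ≡ 6^{21} ≡ 4 mod 23. Verify: 6 × 4 = 24 ≡ 1 mod 23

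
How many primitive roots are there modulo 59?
There are φ(59-1) = φ(58) = 28 primitive roots modulo 59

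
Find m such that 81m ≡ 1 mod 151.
Since 151 is prime, by Fermat 81^(-1) ≡ 81^{149} ≡ 110 mod 151. Verify: 81 × 110 = 8910 ≡ 1 mod 151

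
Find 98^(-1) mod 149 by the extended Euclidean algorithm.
Extended GCD: 98(-38) + 149(25) = 1. So 98^(-1) ≡ -38 ≡ 111 mod 149. Verify: 98 × 111 = 10878 ≡ 1 mod 149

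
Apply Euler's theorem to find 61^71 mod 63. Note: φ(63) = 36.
By Euler: 61^{36} ≡ 1 mod 63 since gcd(61, 63) = 1. 71 = 1×36 + 35. So 61^{71} ≡ 61^{35} ≡ 31 mod 63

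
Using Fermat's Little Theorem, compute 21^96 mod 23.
By Fermat: 21^{22} ≡ 1 (mod 23). 96 = 4×22 + 8. So 21^{96} ≡ 21^{8} ≡ 3 (mod 23)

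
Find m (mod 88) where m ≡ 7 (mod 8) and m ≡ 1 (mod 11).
M = 8 × 11 = 88. M₁ = 11, y₁ ≡ 3 (mod 8). M₂ = 8, y₂ ≡ 7 (mod 11). m = 7×11×3 + 1×8×7 ≡ 23 (mod 88)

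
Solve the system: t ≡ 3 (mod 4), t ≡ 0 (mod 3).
M = 4 × 3 = 12. M₁ = 3, y₁ ≡ 3 (mod 4). M₂ = 4, y₂ ≡ 1 (mod 3). t = 3×3×3 + 0×4×1 ≡ 3 (mod 12)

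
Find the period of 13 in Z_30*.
Powers of 13 mod 30: 13^1≡13, 13^2≡19, 13^3≡7, 13^4≡1. So the order of 13 is 4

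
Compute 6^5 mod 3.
By repeated squaring mod 3: 6^{1}≡0, 6^{2}≡0, 6^{4}≡0. Then 6^{5} = 6^{4+1} ≡ 0 × 0 ≡ 0 mod 3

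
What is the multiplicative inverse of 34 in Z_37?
Since 37 is prime, by Fermat 34^(-1) ≡ 34^{35} ≡ 12 (mod 37). Verify: 34 × 12 = 408 ≡ 1 (mod 37)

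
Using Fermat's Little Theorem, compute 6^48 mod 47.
By Fermat: 6^{46} ≡ 1 (mod 47). So 6^{48} = 6^{46} · 6^{2} ≡ 6^{2} ≡ 36 (mod 47)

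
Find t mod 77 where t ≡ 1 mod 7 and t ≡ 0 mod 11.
M = 7 × 11 = 77. M₁ = 11, y₁ ≡ 2 mod 7. M₂ = 7, y₂ ≡ 8 mod 11. t = 1×11×2 + 0×7×8 ≡ 22 mod 77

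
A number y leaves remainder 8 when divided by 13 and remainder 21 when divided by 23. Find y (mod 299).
M = 13 × 23 = 299. M₁ = 23, y₁ ≡ 4 (mod 13). M₂ = 13, y₂ ≡ 16 (mod 23). y = 8×23×4 + 21×13×16 ≡ 21 (mod 299)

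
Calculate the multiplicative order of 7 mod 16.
Powers of 7 mod 16: 7^1≡7, 7^2≡1. ord_16(7) = 2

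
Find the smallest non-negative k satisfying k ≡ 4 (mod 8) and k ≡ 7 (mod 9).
M = 8 × 9 = 72. M₁ = 9, y₁ ≡ 1 (mod 8). M₂ = 8, y₂ ≡ 8 (mod 9). k = 4×9×1 + 7×8×8 ≡ 52 (mod 72)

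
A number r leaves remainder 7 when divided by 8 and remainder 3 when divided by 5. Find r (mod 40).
M = 8 × 5 = 40. M₁ = 5, y₁ ≡ 5 (mod 8). M₂ = 8, y₂ ≡ 2 (mod 5). r = 7×5×5 + 3×8×2 ≡ 23 (mod 40)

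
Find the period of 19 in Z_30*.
Powers of 19 mod 30: 19^1≡19, 19^2≡1. Order = 2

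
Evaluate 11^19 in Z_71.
By repeated squaring mod 71: 11^{1}≡11, 11^{2}≡50, 11^{4}≡15, 11^{8}≡12, 11^{16}≡2. Then 11^{19} = 11^{16+2+1} ≡ 2 × 50 × 11 ≡ 35 mod 71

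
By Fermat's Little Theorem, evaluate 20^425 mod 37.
By Fermat: 20^{36} ≡ 1 (mod 37). 425 ≡ 29 (mod 36). So 20^{425} ≡ 20^{29} ≡ 32 (mod 37)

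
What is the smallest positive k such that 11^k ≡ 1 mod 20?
Powers of 11 mod 20: 11^1≡11, 11^2≡1. ord_20(11) = 2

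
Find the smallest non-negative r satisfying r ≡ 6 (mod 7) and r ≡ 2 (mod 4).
M = 7 × 4 = 28. M₁ = 4, y₁ ≡ 2 (mod 7). M₂ = 7, y₂ ≡ 3 (mod 4). r = 6×4×2 + 2×7×3 ≡ 6 (mod 28)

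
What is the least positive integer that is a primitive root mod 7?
g = 3. For each prime q|6: 3^{3}≡6, 3^{2}≡2, none ≡ 1, so ord_7(3) = 6 and 3 is a primitive root.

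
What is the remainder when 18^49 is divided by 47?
Using Fermat: 18^{46} ≡ 1 mod 47. 49 ≡ 3 mod 46. So 18^{49} ≡ 18^{3} ≡ 4 mod 47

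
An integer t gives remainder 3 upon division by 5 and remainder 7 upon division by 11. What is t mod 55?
M = 5 × 11 = 55. M₁ = 11, y₁ ≡ 1 mod 5. M₂ = 5, y₂ ≡ 9 mod 11. t = 3×11×1 + 7×5×9 ≡ 18 mod 55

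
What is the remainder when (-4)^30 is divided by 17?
Using Fermat: (-4)^{16} ≡ 1 (mod 17). 30 ≡ 14 (mod 16). So (-4)^{30} ≡ (-4)^{14} ≡ 16 (mod 17)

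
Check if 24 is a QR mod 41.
By Euler's criterion: 24^{20} ≡ 40 (mod 41). Since this equals -1 (≡ 40), 24 is not a QR.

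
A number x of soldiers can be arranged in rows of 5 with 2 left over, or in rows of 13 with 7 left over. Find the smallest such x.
M = 5 × 13 = 65. M₁ = 13, y₁ ≡ 2 (mod 5). M₂ = 5, y₂ ≡ 8 (mod 13). x = 2×13×2 + 7×5×8 ≡ 7 (mod 65)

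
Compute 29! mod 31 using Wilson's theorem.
(30)! = (29)! × (30) ≡ -1 mod 31. So (29)! ≡ -1 × (30)^(-1) ≡ (-1)×(-1) = 1 mod 31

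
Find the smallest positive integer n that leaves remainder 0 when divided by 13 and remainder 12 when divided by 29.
M = 13 × 29 = 377. M₁ = 29, y₁ ≡ 9 mod 13. M₂ = 13, y₂ ≡ 9 mod 29. n = 0×29×9 + 12×13×9 ≡ 273 mod 377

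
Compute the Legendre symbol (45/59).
(45/59) = 45^{29} mod 59 = 1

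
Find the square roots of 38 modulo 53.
The square roots of 38 mod 53 are 12 and 41. Verify: 12² = 144 ≡ 38 mod 53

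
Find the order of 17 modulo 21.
Powers of 17 mod 21: 17^1≡17, 17^2≡16, 17^3≡20, 17^4≡4, 17^5≡5, 17^6≡1. So the order of 17 is 6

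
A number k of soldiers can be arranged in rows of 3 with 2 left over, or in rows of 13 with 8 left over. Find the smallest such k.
M = 3 × 13 = 39. M₁ = 13, y₁ ≡ 1 mod 3. M₂ = 3, y₂ ≡ 9 mod 13. k = 2×13×1 + 8×3×9 ≡ 8 mod 39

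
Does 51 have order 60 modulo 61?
ord_61(51) divides 60. For each prime q|60: 51^{30}≡60, 51^{20}≡13, 51^{12}≡58, none ≡ 1. So 51 has order 60 and is a primitive root mod 61.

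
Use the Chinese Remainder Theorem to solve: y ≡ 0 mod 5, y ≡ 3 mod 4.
M = 5 × 4 = 20. M₁ = 4, y₁ ≡ 4 mod 5. M₂ = 5, y₂ ≡ 1 mod 4. y = 0×4×4 + 3×5×1 ≡ 15 mod 20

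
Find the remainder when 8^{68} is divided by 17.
By Fermat: 8^{16} ≡ 1 (mod 17). 68 = 4×16 + 4. So 8^{68} ≡ 8^{4} ≡ 16 (mod 17)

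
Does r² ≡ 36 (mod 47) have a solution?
By Euler's criterion: 36^{23} ≡ 1 (mod 47). Since this equals 1, 36 is a QR.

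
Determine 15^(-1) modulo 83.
Since 83 is prime, by Fermat 15^(-1) ≡ 15^{81} ≡ 72 (mod 83). Verify: 15 × 72 = 1080 ≡ 1 (mod 83)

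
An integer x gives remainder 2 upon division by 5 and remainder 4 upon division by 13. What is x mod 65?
M = 5 × 13 = 65. M₁ = 13, y₁ ≡ 2 mod 5. M₂ = 5, y₂ ≡ 8 mod 13. x = 2×13×2 + 4×5×8 ≡ 17 mod 65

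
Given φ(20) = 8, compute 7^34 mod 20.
By Euler: 7^{8} ≡ 1 mod 20 since gcd(7, 20) = 1. 34 = 4×8 + 2. So 7^{34} ≡ 7^{2} ≡ 9 mod 20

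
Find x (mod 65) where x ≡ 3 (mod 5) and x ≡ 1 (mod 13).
M = 5 × 13 = 65. M₁ = 13, y₁ ≡ 2 (mod 5). M₂ = 5, y₂ ≡ 8 (mod 13). x = 3×13×2 + 1×5×8 ≡ 53 (mod 65)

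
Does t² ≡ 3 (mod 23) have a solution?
By Euler's criterion: 3^{11} ≡ 1 (mod 23). Since this equals 1, 3 is a QR.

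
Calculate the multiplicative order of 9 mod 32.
Powers of 9 mod 32: 9^1≡9, 9^2≡17, 9^3≡25, 9^4≡1. ord_32(9) = 4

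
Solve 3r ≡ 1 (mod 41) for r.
Since 41 is prime, by Fermat 3^(-1) ≡ 3^{39} ≡ 14 (mod 41). Verify: 3 × 14 = 42 ≡ 1 (mod 41)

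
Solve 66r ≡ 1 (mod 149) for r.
Since 149 is prime, by Fermat 66^(-1) ≡ 66^{147} ≡ 70 (mod 149). Verify: 66 × 70 = 4620 ≡ 1 (mod 149)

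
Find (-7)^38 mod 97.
By repeated squaring mod 97: (-7)^{1}≡90, (-7)^{2}≡49, (-7)^{4}≡73, (-7)^{8}≡91, (-7)^{16}≡36, (-7)^{32}≡35. Then (-7)^{38} = (-7)^{32+4+2} ≡ 35 × 73 × 49 ≡ 65 mod 97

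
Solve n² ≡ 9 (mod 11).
The square roots of 9 mod 11 are 3 and 8. Verify: 3² = 9 ≡ 9 (mod 11)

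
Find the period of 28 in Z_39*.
Powers of 28 mod 39: 28^1≡28, 28^2≡4, 28^3≡34, 28^4≡16, 28^5≡19, 28^6≡25, 28^7≡37, 28^8≡22, 28^9≡31, 28^10≡10, 28^11≡7, 28^12≡1. ord_39(28) = 12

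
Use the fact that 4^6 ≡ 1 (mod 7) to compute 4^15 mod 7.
By Fermat: 4^{6} ≡ 1 (mod 7). 15 = 2×6 + 3. So 4^{15} ≡ 4^{3} ≡ 1 (mod 7)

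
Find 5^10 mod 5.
By repeated squaring mod 5: 5^{1}≡0, 5^{2}≡0, 5^{4}≡0, 5^{8}≡0. Then 5^{10} = 5^{8+2} ≡ 0 × 0 ≡ 0 mod 5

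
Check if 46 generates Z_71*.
46^{10} ≡ 1 (mod 71) and 10 < 70, so ord_71(46) = 10 ≠ 70 and 46 is not a primitive root.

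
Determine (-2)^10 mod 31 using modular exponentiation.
By repeated squaring (mod 31): (-2)^{1}≡29, (-2)^{2}≡4, (-2)^{4}≡16, (-2)^{8}≡8. Then (-2)^{10} = (-2)^{8+2} ≡ 8 × 4 ≡ 1 (mod 31)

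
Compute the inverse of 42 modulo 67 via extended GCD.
Extended GCD: 42(8) + 67(-5) = 1. So 42^(-1) ≡ 8 mod 67. Verify: 42 × 8 = 336 ≡ 1 mod 67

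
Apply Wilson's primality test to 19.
(18)! mod 19 = 18. Since 18 ≡ -1 (mod 19), 19 is prime.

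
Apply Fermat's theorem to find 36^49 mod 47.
By Fermat: 36^{46} ≡ 1 mod 47. So 36^{49} = 36^{46} · 36^{3} ≡ 36^{3} ≡ 32 mod 47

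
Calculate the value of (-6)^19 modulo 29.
By repeated squaring (mod 29): (-6)^{1}≡23, (-6)^{2}≡7, (-6)^{4}≡20, (-6)^{8}≡23, (-6)^{16}≡7. Then (-6)^{19} = (-6)^{16+2+1} ≡ 7 × 7 × 23 ≡ 25 (mod 29)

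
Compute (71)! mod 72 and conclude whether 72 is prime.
(71)! mod 72 = 0. Since 0 ≢ -1 (mod 72), 72 is not prime.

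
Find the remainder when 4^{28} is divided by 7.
By Fermat: 4^{6} ≡ 1 mod 7. 28 = 4×6 + 4. So 4^{28} ≡ 4^{4} ≡ 4 mod 7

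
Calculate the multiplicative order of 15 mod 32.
Powers of 15 mod 32: 15^1≡15, 15^2≡1. Order = 2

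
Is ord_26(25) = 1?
Powers of 25 mod 26: 25^1≡25, 25^2≡1. 25^1≡25≢1, so ord ≠ 1. No, the actual order is 2.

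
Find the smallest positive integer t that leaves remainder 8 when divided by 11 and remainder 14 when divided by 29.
M = 11 × 29 = 319. M₁ = 29, y₁ ≡ 8 (mod 11). M₂ = 11, y₂ ≡ 8 (mod 29). t = 8×29×8 + 14×11×8 ≡ 217 (mod 319)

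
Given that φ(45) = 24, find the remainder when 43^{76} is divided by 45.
By Euler: 43^{24} ≡ 1 mod 45 since gcd(43, 45) = 1. 76 = 3×24 + 4. So 43^{76} ≡ 43^{4} ≡ 16 mod 45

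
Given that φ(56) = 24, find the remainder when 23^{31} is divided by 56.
By Euler: 23^{24} ≡ 1 (mod 56) since gcd(23, 56) = 1. 31 = 1×24 + 7. So 23^{31} ≡ 23^{7} ≡ 23 (mod 56)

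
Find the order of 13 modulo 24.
Powers of 13 mod 24: 13^1≡13, 13^2≡1. Order = 2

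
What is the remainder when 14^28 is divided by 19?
Using Fermat: 14^{18} ≡ 1 (mod 19). 28 ≡ 10 (mod 18). So 14^{28} ≡ 14^{10} ≡ 5 (mod 19)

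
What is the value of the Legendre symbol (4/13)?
(4/13) = 4^{6} mod 13 = 1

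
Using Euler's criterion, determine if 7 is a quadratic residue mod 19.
By Euler's criterion: 7^{9} ≡ 1 (mod 19). Since this equals 1, 7 is a QR.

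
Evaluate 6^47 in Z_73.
By repeated squaring (mod 73): 6^{1}≡6, 6^{2}≡36, 6^{4}≡55, 6^{8}≡32, 6^{16}≡2, 6^{32}≡4. Then 6^{47} = 6^{32+8+4+2+1} ≡ 4 × 32 × 55 × 36 × 6 ≡ 50 (mod 73)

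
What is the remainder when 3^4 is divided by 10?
3^{4} = 81 ≡ 1 mod 10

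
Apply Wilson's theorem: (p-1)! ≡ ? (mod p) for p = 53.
By Wilson's theorem, (52)! ≡ -1 ≡ 52 mod 53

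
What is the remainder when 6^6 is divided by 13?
By repeated squaring mod 13: 6^{1}≡6, 6^{2}≡10, 6^{4}≡9. Then 6^{6} = 6^{4+2} ≡ 9 × 10 ≡ 12 mod 13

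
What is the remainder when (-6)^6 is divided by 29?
By repeated squaring mod 29: (-6)^{1}≡23, (-6)^{2}≡7, (-6)^{4}≡20. Then (-6)^{6} = (-6)^{4+2} ≡ 20 × 7 ≡ 24 mod 29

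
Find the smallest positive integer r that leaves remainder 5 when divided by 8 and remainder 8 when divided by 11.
M = 8 × 11 = 88. M₁ = 11, y₁ ≡ 3 mod 8. M₂ = 8, y₂ ≡ 7 mod 11. r = 5×11×3 + 8×8×7 ≡ 85 mod 88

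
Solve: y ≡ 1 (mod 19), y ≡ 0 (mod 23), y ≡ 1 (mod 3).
M = 19 × 23 × 3 = 1311. M₁ = 69, y₁ ≡ 8 (mod 19). M₂ = 57, y₂ ≡ 21 (mod 23). M₃ = 437, y₃ ≡ 2 (mod 3). y = 1×69×8 + 0×57×21 + 1×437×2 ≡ 115 (mod 1311)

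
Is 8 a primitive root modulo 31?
8^{5} ≡ 1 mod 31 and 5 < 30, so ord_31(8) = 5 ≠ 30 and 8 is not a primitive root.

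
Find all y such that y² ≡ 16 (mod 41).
The square roots of 16 mod 41 are 37 and 4. Verify: 37² = 1369 ≡ 16 (mod 41)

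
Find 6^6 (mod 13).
By repeated squaring (mod 13): 6^{1}≡6, 6^{2}≡10, 6^{4}≡9. Then 6^{6} = 6^{4+2} ≡ 9 × 10 ≡ 12 (mod 13)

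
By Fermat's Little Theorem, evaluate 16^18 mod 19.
By Fermat's Little Theorem, 16^{18} ≡ 1 mod 19 since 19 is prime and gcd(16, 19) = 1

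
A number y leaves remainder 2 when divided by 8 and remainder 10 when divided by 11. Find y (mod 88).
M = 8 × 11 = 88. M₁ = 11, y₁ ≡ 3 (mod 8). M₂ = 8, y₂ ≡ 7 (mod 11). y = 2×11×3 + 10×8×7 ≡ 10 (mod 88)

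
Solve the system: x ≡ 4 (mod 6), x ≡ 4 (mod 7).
M = 6 × 7 = 42. M₁ = 7, y₁ ≡ 1 (mod 6). M₂ = 6, y₂ ≡ 6 (mod 7). x = 4×7×1 + 4×6×6 ≡ 4 (mod 42)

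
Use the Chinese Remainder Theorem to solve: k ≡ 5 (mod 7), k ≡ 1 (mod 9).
M = 7 × 9 = 63. M₁ = 9, y₁ ≡ 4 (mod 7). M₂ = 7, y₂ ≡ 4 (mod 9). k = 5×9×4 + 1×7×4 ≡ 19 (mod 63)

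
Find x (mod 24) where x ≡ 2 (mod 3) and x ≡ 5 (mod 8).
M = 3 × 8 = 24. M₁ = 8, y₁ ≡ 2 (mod 3). M₂ = 3, y₂ ≡ 3 (mod 8). x = 2×8×2 + 5×3×3 ≡ 5 (mod 24)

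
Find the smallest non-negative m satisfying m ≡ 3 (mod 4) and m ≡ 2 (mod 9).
M = 4 × 9 = 36. M₁ = 9, y₁ ≡ 1 (mod 4). M₂ = 4, y₂ ≡ 7 (mod 9). m = 3×9×1 + 2×4×7 ≡ 11 (mod 36)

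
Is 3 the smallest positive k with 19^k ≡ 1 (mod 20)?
Powers of 19 mod 20: 19^1≡19, 19^2≡1. Already 19^2≡1, so the order is 2 < 3. No, the actual order is 2.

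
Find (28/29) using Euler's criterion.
(28/29) = 28^{14} mod 29 = 1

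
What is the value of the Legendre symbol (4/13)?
(4/13) = 4^{6} mod 13 = 1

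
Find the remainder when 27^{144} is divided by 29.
By Fermat: 27^{28} ≡ 1 mod 29. 144 = 5×28 + 4. So 27^{144} ≡ 27^{4} ≡ 16 mod 29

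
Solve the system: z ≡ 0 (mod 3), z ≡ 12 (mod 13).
M = 3 × 13 = 39. M₁ = 13, y₁ ≡ 1 (mod 3). M₂ = 3, y₂ ≡ 9 (mod 13). z = 0×13×1 + 12×3×9 ≡ 12 (mod 39)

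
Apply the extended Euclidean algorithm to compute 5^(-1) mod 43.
Extended GCD: 5(-17) + 43(2) = 1. So 5^(-1) ≡ -17 ≡ 26 mod 43. Verify: 5 × 26 = 130 ≡ 1 mod 43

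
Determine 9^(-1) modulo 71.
Since 71 is prime, by Fermat 9^(-1) ≡ 9^{69} ≡ 8 mod 71. Verify: 9 × 8 = 72 ≡ 1 mod 71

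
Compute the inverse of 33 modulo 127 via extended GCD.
Extended GCD: 33(-50) + 127(13) = 1. So 33^(-1) ≡ -50 ≡ 77 (mod 127). Verify: 33 × 77 = 2541 ≡ 1 (mod 127)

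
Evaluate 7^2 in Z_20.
7^{2} = 49 ≡ 9 (mod 20)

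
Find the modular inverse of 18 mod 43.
Since 43 is prime, by Fermat 18^(-1) ≡ 18^{41} ≡ 12 mod 43. Verify: 18 × 12 = 216 ≡ 1 mod 43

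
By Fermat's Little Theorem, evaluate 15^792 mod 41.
By Fermat: 15^{40} ≡ 1 mod 41. 792 ≡ 32 mod 40. So 15^{792} ≡ 15^{32} ≡ 16 mod 41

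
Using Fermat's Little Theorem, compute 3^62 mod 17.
By Fermat: 3^{16} ≡ 1 (mod 17). 62 = 3×16 + 14. So 3^{62} ≡ 3^{14} ≡ 2 (mod 17)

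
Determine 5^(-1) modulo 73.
Since 73 is prime, by Fermat 5^(-1) ≡ 5^{71} ≡ 44 (mod 73). Verify: 5 × 44 = 220 ≡ 1 (mod 73)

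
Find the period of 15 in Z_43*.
Powers of 15 mod 43: 15^1≡15, 15^2≡10, 15^3≡21, 15^4≡14, 15^5≡38, 15^6≡11, 15^7≡36, 15^8≡24, 15^9≡16, 15^10≡25, 15^11≡31, 15^12≡35, 15^13≡9, 15^14≡6, 15^15≡4, 15^16≡17, 15^17≡40, 15^18≡41, 15^19≡13, 15^20≡23, 15^21≡1. So the order of 15 is 21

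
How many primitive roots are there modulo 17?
A prime p has φ(p-1) primitive roots; here φ(16) = 8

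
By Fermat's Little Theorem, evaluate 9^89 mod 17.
By Fermat: 9^{16} ≡ 1 mod 17. 89 = 5×16 + 9. So 9^{89} ≡ 9^{9} ≡ 9 mod 17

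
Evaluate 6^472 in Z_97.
Using Fermat: 6^{96} ≡ 1 (mod 97). 472 ≡ 88 (mod 96). So 6^{472} ≡ 6^{88} ≡ 35 (mod 97)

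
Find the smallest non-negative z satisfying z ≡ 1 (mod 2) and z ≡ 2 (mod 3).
M = 2 × 3 = 6. M₁ = 3, y₁ ≡ 1 (mod 2). M₂ = 2, y₂ ≡ 2 (mod 3). z = 1×3×1 + 2×2×2 ≡ 5 (mod 6)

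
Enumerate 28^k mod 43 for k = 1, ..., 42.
28^1, 28^2, ..., 28^{42} mod 43: [28, 10, 22, 14, 5, 11, 7, 24, 27, 25, 12, 35, 34, 6, 39, 17, 3, 41, 30, 23, 42, 15, 33, 21, 29, 38, 32, 36, 19, 16, 18, 31, 8, 9, 37, 4, 26, 40, 2, 13, 20, 1]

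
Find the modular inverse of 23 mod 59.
Since 59 is prime, by Fermat 23^(-1) ≡ 23^{57} ≡ 18 (mod 59). Verify: 23 × 18 = 414 ≡ 1 (mod 59)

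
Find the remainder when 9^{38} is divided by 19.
By Fermat: 9^{18} ≡ 1 mod 19. 38 = 2×18 + 2. So 9^{38} ≡ 9^{2} ≡ 5 mod 19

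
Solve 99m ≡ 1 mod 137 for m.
Since 137 is prime, by Fermat 99^(-1) ≡ 99^{135} ≡ 18 mod 137. Verify: 99 × 18 = 1782 ≡ 1 mod 137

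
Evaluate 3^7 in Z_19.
By repeated squaring (mod 19): 3^{1}≡3, 3^{2}≡9, 3^{4}≡5. Then 3^{7} = 3^{4+2+1} ≡ 5 × 9 × 3 ≡ 2 (mod 19)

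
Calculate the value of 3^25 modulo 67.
By repeated squaring mod 67: 3^{1}≡3, 3^{2}≡9, 3^{4}≡14, 3^{8}≡62, 3^{16}≡25. Then 3^{25} = 3^{16+8+1} ≡ 25 × 62 × 3 ≡ 27 mod 67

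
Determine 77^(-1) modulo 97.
Since 97 is prime, by Fermat 77^(-1) ≡ 77^{95} ≡ 63 (mod 97). Verify: 77 × 63 = 4851 ≡ 1 (mod 97)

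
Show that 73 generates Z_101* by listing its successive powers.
73^1, 73^2, ..., 73^{100} mod 101: [73, 77, 66, 71, 32, 13, 40, 92, 50, 14, 12, 68, 15, 85, 44, 81, 55, 76, 94, 95, 67, 43, 8, 79, 10, 23, 63, 54, 3, 17, 29, 97, 11, 96, 39, 19, 74, 49, 42, 36, 2, 45, 53, 31, 41, 64, 26, 80, 83, 100, 28, 24, 35, 30, 69, 88, 61, 9, 51, 87, 89, 33, 86, 16, 57, 20, 46, 25, 7, 6, 34, 58, 93, 22, 91, 78, 38, 47, 98, 84, 72, 4, 90, 5, 62, 82, 27, 52, 59, 65, 99, 56, 48, 70, 60, 37, 75, 21, 18, 1]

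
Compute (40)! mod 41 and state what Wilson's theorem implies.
(40)! mod 41 = 40. Since this equals -1 mod 41, Wilson confirms 41 is prime.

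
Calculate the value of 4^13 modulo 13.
Using Fermat: 4^{12} ≡ 1 mod 13. 13 ≡ 1 mod 12. So 4^{13} ≡ 4^{1} ≡ 4 mod 13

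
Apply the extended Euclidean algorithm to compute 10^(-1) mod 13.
Extended GCD: 10(4) + 13(-3) = 1. So 10^(-1) ≡ 4 mod 13. Verify: 10 × 4 = 40 ≡ 1 mod 13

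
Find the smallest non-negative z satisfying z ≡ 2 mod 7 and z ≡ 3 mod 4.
M = 7 × 4 = 28. M₁ = 4, y₁ ≡ 2 mod 7. M₂ = 7, y₂ ≡ 3 mod 4. z = 2×4×2 + 3×7×3 ≡ 23 mod 28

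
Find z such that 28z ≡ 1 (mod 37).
Since 37 is prime, by Fermat 28^(-1) ≡ 28^{35} ≡ 4 (mod 37). Verify: 28 × 4 = 112 ≡ 1 (mod 37)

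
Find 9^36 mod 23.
Using Fermat: 9^{22} ≡ 1 mod 23. 36 ≡ 14 mod 22. So 9^{36} ≡ 9^{14} ≡ 16 mod 23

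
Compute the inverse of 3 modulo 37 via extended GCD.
Extended GCD: 3(-12) + 37(1) = 1. So 3^(-1) ≡ -12 ≡ 25 mod 37. Verify: 3 × 25 = 75 ≡ 1 mod 37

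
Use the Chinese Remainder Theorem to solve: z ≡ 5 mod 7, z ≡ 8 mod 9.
M = 7 × 9 = 63. M₁ = 9, y₁ ≡ 4 mod 7. M₂ = 7, y₂ ≡ 4 mod 9. z = 5×9×4 + 8×7×4 ≡ 26 mod 63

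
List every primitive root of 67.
There are φ(66) = 20 primitive roots mod 67: {2, 7, 11, 12, 13, 18, 20, 28, 31, 32, 34, 41, 44, 46, 48, 50, 51, 57, 61, 63}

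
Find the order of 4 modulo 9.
Powers of 4 mod 9: 4^1≡4, 4^2≡7, 4^3≡1. So the order of 4 is 3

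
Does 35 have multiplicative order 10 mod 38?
Powers of 35 mod 38: 35^1≡35, 35^2≡9, 35^3≡11, 35^4≡5, 35^5≡23, 35^6≡7, 35^7≡17, 35^8≡25, 35^9≡1. Already 35^9≡1, so the order is 9 < 10. No, the actual order is 9.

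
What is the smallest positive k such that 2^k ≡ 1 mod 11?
Powers of 2 mod 11: 2^1≡2, 2^2≡4, 2^3≡8, 2^4≡5, 2^5≡10, 2^6≡9, 2^7≡7, 2^8≡3, 2^9≡6, 2^10≡1. So the order of 2 is 10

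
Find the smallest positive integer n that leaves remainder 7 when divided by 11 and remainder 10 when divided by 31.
M = 11 × 31 = 341. M₁ = 31, y₁ ≡ 5 (mod 11). M₂ = 11, y₂ ≡ 17 (mod 31). n = 7×31×5 + 10×11×17 ≡ 227 (mod 341)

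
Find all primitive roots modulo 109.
There are φ(108) = 36 primitive roots mod 109: {6, 10, 11, 13, 14, 18, 24, 30, 37, 39, 40, 42, 44, 47, 50, 51, 52, 53, 56, 57, 58, 59, 62, 65, 67, 69, 70, 72, 79, 85, 91, 95, 96, 98, 99, 103}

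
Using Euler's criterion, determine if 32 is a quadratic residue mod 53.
By Euler's criterion: 32^{26} ≡ 52 mod 53. Since this equals -1 (≡ 52), 32 is not a QR.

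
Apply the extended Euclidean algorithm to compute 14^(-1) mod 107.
Extended GCD: 14(23) + 107(-3) = 1. So 14^(-1) ≡ 23 (mod 107). Verify: 14 × 23 = 322 ≡ 1 (mod 107)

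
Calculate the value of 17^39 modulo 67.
By repeated squaring mod 67: 17^{1}≡17, 17^{2}≡21, 17^{4}≡39, 17^{8}≡47, 17^{16}≡65, 17^{32}≡4. Then 17^{39} = 17^{32+4+2+1} ≡ 4 × 39 × 21 × 17 ≡ 15 mod 67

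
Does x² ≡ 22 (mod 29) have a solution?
By Euler's criterion: 22^{14} ≡ 1 (mod 29). Since this equals 1, 22 is a QR.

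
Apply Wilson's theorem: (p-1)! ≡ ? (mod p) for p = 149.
By Wilson's theorem, (148)! ≡ -1 ≡ 148 (mod 149)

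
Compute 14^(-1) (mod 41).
Since 41 is prime, by Fermat 14^(-1) ≡ 14^{39} ≡ 3 (mod 41). Verify: 14 × 3 = 42 ≡ 1 (mod 41)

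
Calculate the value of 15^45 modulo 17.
Using Fermat: 15^{16} ≡ 1 (mod 17). 45 ≡ 13 (mod 16). So 15^{45} ≡ 15^{13} ≡ 2 (mod 17)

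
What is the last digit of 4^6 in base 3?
Using Fermat: 4^{2} ≡ 1 (mod 3). 6 ≡ 0 (mod 2). So 4^{6} ≡ 4^{0} ≡ 1 (mod 3)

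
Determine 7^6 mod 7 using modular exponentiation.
By repeated squaring mod 7: 7^{1}≡0, 7^{2}≡0, 7^{4}≡0. Then 7^{6} = 7^{4+2} ≡ 0 × 0 ≡ 0 mod 7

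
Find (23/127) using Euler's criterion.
(23/127) = 23^{63} mod 127 = -1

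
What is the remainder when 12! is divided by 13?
By Wilson's theorem, (12)! ≡ -1 ≡ 12 mod 13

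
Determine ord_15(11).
Powers of 11 mod 15: 11^1≡11, 11^2≡1. ord_15(11) = 2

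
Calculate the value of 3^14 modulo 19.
By repeated squaring (mod 19): 3^{1}≡3, 3^{2}≡9, 3^{4}≡5, 3^{8}≡6. Then 3^{14} = 3^{8+4+2} ≡ 6 × 5 × 9 ≡ 4 (mod 19)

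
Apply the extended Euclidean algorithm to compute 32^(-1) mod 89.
Extended GCD: 32(-25) + 89(9) = 1. So 32^(-1) ≡ -25 ≡ 64 (mod 89). Verify: 32 × 64 = 2048 ≡ 1 (mod 89)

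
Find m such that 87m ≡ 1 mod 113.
Since 113 is prime, by Fermat 87^(-1) ≡ 87^{111} ≡ 13 mod 113. Verify: 87 × 13 = 1131 ≡ 1 mod 113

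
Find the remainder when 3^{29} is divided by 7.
By Fermat: 3^{6} ≡ 1 mod 7. 29 = 4×6 + 5. So 3^{29} ≡ 3^{5} ≡ 5 mod 7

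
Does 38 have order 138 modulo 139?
38^{69} ≡ 1 mod 139 and 69 < 138, so ord_139(38) = 69 ≠ 138 and 38 is not a primitive root.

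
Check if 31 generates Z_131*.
ord_131(31) divides 130. For each prime q|130: 31^{65}≡130, 31^{26}≡89, 31^{10}≡62, none ≡ 1. So 31 has order 130 and is a primitive root mod 131.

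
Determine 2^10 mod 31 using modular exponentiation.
By repeated squaring (mod 31): 2^{1}≡2, 2^{2}≡4, 2^{4}≡16, 2^{8}≡8. Then 2^{10} = 2^{8+2} ≡ 8 × 4 ≡ 1 (mod 31)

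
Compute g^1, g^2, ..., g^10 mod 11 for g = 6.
6^1, 6^2, ..., 6^{10} mod 11: [6, 3, 7, 9, 10, 5, 8, 4, 2, 1]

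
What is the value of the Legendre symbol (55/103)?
(55/103) = 55^{51} mod 103 = 1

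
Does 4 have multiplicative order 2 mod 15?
Powers of 4 mod 15: 4^1≡4, 4^2≡1. First k with 4^k≡1 is k=2. Yes, ord_15(4) = 2.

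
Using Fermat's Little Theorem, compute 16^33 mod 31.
By Fermat: 16^{30} ≡ 1 (mod 31). So 16^{33} = 16^{30} · 16^{3} ≡ 16^{3} ≡ 4 (mod 31)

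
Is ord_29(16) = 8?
Powers of 16 mod 29: 16^1≡16, 16^2≡24, 16^3≡7, 16^4≡25, 16^5≡23, 16^6≡20, 16^7≡1. Already 16^7≡1, so the order is 7 < 8. No, the actual order is 7.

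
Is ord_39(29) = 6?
Powers of 29 mod 39: 29^1≡29, 29^2≡22, 29^3≡14, 29^4≡16, 29^5≡35, 29^6≡1. First k with 29^k≡1 is k=6. Yes, ord_39(29) = 6.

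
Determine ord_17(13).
Powers of 13 mod 17: 13^1≡13, 13^2≡16, 13^3≡4, 13^4≡1. ord_17(13) = 4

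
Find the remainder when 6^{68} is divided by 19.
By Fermat: 6^{18} ≡ 1 mod 19. 68 = 3×18 + 14. So 6^{68} ≡ 6^{14} ≡ 5 mod 19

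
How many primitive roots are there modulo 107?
A prime p has φ(p-1) primitive roots; here φ(106) = 52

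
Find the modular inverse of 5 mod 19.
Since 19 is prime, by Fermat 5^(-1) ≡ 5^{17} ≡ 4 (mod 19). Verify: 5 × 4 = 20 ≡ 1 (mod 19)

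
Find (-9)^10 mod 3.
By repeated squaring mod 3: (-9)^{1}≡0, (-9)^{2}≡0, (-9)^{4}≡0, (-9)^{8}≡0. Then (-9)^{10} = (-9)^{8+2} ≡ 0 × 0 ≡ 0 mod 3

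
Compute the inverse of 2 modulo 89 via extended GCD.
Extended GCD: 2(-44) + 89(1) = 1. So 2^(-1) ≡ -44 ≡ 45 (mod 89). Verify: 2 × 45 = 90 ≡ 1 (mod 89)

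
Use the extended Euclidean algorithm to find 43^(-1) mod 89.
Extended GCD: 43(29) + 89(-14) = 1. So 43^(-1) ≡ 29 mod 89. Verify: 43 × 29 = 1247 ≡ 1 mod 89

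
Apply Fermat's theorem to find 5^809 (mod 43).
By Fermat: 5^{42} ≡ 1 (mod 43). 809 ≡ 11 (mod 42). So 5^{809} ≡ 5^{11} ≡ 34 (mod 43)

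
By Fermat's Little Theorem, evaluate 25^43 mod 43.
By Fermat: 25^{42} ≡ 1 (mod 43). So 25^{43} = 25^{42} · 25^{1} ≡ 25^{1} ≡ 25 (mod 43)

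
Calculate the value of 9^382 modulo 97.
Using Fermat: 9^{96} ≡ 1 mod 97. 382 ≡ 94 mod 96. So 9^{382} ≡ 9^{94} ≡ 6 mod 97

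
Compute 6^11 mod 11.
Using Fermat: 6^{10} ≡ 1 mod 11. 11 ≡ 1 mod 10. So 6^{11} ≡ 6^{1} ≡ 6 mod 11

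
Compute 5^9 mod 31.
By repeated squaring mod 31: 5^{1}≡5, 5^{2}≡25, 5^{4}≡5, 5^{8}≡25. Then 5^{9} = 5^{8+1} ≡ 25 × 5 ≡ 1 mod 31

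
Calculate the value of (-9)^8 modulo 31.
By repeated squaring mod 31: (-9)^{1}≡22, (-9)^{2}≡19, (-9)^{4}≡20, (-9)^{8}≡28. So (-9)^{8} ≡ 28 mod 31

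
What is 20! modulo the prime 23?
(22)! = (20)! × (21) × (22) ≡ -1 mod 23. So (20)! ≡ -1 × [(22)(21)]^(-1) ≡ 11 mod 23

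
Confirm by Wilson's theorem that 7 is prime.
(6)! mod 7 = 6. Since this equals -1 mod 7, Wilson confirms 7 is prime.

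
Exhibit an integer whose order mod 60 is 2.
11 has order 2 mod 60 since 11^{2} ≡ 1 (mod 60) and no smaller power works.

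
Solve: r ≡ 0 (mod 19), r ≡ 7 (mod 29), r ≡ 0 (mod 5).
M = 19 × 29 × 5 = 2755. M₁ = 145, y₁ ≡ 8 (mod 19). M₂ = 95, y₂ ≡ 11 (mod 29). M₃ = 551, y₃ ≡ 1 (mod 5). r = 0×145×8 + 7×95×11 + 0×551×1 ≡ 1805 (mod 2755)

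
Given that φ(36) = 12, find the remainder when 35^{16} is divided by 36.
By Euler: 35^{12} ≡ 1 (mod 36) since gcd(35, 36) = 1. 16 = 1×12 + 4. So 35^{16} ≡ 35^{4} ≡ 1 (mod 36)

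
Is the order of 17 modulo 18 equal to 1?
Powers of 17 mod 18: 17^1≡17, 17^2≡1. 17^1≡17≢1, so ord ≠ 1. No, the actual order is 2.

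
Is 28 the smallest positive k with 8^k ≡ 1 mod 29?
Powers of 8 mod 29: 8^1≡8, 8^2≡6, 8^3≡19, 8^4≡7, 8^5≡27, 8^6≡13, 8^7≡17, 8^8≡20, 8^9≡15, 8^10≡4, 8^11≡3, 8^12≡24, 8^13≡18, 8^14≡28, 8^15≡21, 8^16≡23, 8^17≡10, 8^18≡22, 8^19≡2, 8^20≡16, 8^21≡12, 8^22≡9, 8^23≡14, 8^24≡25, 8^25≡26, 8^26≡5, 8^27≡11, 8^28≡1. First k with 8^k≡1 is k=28. Yes, ord_29(8) = 28.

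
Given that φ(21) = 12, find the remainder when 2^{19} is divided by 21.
By Euler: 2^{12} ≡ 1 mod 21 since gcd(2, 21) = 1. 19 = 1×12 + 7. So 2^{19} ≡ 2^{7} ≡ 2 mod 21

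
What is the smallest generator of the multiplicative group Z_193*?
g = 5. For each prime q|192: 5^{96}≡192, 5^{64}≡84, none ≡ 1, so ord_193(5) = 192 and 5 is a primitive root.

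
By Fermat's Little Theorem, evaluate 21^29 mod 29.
By Fermat: 21^{28} ≡ 1 (mod 29). So 21^{29} = 21^{28} · 21^{1} ≡ 21^{1} ≡ 21 (mod 29)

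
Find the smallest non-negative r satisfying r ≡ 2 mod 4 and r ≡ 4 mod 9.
M = 4 × 9 = 36. M₁ = 9, y₁ ≡ 1 mod 4. M₂ = 4, y₂ ≡ 7 mod 9. r = 2×9×1 + 4×4×7 ≡ 22 mod 36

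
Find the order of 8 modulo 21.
Powers of 8 mod 21: 8^1≡8, 8^2≡1. So the order of 8 is 2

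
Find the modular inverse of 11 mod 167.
Since 167 is prime, by Fermat 11^(-1) ≡ 11^{165} ≡ 76 mod 167. Verify: 11 × 76 = 836 ≡ 1 mod 167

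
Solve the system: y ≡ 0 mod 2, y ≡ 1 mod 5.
M = 2 × 5 = 10. M₁ = 5, y₁ ≡ 1 mod 2. M₂ = 2, y₂ ≡ 3 mod 5. y = 0×5×1 + 1×2×3 ≡ 6 mod 10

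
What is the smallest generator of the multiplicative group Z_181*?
g = 2. For each prime q|180: 2^{90}≡180, 2^{60}≡48, 2^{36}≡59, none ≡ 1, so ord_181(2) = 180 and 2 is a primitive root.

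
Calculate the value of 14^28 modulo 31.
By repeated squaring (mod 31): 14^{1}≡14, 14^{2}≡10, 14^{4}≡7, 14^{8}≡18, 14^{16}≡14. Then 14^{28} = 14^{16+8+4} ≡ 14 × 18 × 7 ≡ 28 (mod 31)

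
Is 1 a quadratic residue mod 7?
By Euler's criterion: 1^{3} ≡ 1 mod 7. Since this equals 1, 1 is a QR.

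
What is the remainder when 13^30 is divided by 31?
Using Fermat: 13^{30} ≡ 1 mod 31. 30 ≡ 0 mod 30. So 13^{30} ≡ 13^{0} ≡ 1 mod 31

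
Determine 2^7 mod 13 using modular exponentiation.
By repeated squaring mod 13: 2^{1}≡2, 2^{2}≡4, 2^{4}≡3. Then 2^{7} = 2^{4+2+1} ≡ 3 × 4 × 2 ≡ 11 mod 13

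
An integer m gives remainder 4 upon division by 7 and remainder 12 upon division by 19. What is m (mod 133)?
M = 7 × 19 = 133. M₁ = 19, y₁ ≡ 3 (mod 7). M₂ = 7, y₂ ≡ 11 (mod 19). m = 4×19×3 + 12×7×11 ≡ 88 (mod 133)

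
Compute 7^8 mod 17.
By repeated squaring mod 17: 7^{1}≡7, 7^{2}≡15, 7^{4}≡4, 7^{8}≡16. So 7^{8} ≡ 16 mod 17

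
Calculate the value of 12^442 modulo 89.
Using Fermat: 12^{88} ≡ 1 mod 89. 442 ≡ 2 mod 88. So 12^{442} ≡ 12^{2} ≡ 55 mod 89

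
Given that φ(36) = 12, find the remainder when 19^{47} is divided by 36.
By Euler: 19^{12} ≡ 1 (mod 36) since gcd(19, 36) = 1. 47 = 3×12 + 11. So 19^{47} ≡ 19^{11} ≡ 19 (mod 36)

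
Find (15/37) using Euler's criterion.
(15/37) = 15^{18} mod 37 = -1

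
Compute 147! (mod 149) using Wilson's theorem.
(148)! = (147)! × (148) ≡ -1 (mod 149). So (147)! ≡ -1 × (148)^(-1) ≡ (-1)×(-1) = 1 (mod 149)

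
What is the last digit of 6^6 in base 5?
Using Fermat: 6^{4} ≡ 1 mod 5. 6 ≡ 2 mod 4. So 6^{6} ≡ 6^{2} ≡ 1 mod 5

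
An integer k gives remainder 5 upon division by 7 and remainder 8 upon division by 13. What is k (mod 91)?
M = 7 × 13 = 91. M₁ = 13, y₁ ≡ 6 (mod 7). M₂ = 7, y₂ ≡ 2 (mod 13). k = 5×13×6 + 8×7×2 ≡ 47 (mod 91)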